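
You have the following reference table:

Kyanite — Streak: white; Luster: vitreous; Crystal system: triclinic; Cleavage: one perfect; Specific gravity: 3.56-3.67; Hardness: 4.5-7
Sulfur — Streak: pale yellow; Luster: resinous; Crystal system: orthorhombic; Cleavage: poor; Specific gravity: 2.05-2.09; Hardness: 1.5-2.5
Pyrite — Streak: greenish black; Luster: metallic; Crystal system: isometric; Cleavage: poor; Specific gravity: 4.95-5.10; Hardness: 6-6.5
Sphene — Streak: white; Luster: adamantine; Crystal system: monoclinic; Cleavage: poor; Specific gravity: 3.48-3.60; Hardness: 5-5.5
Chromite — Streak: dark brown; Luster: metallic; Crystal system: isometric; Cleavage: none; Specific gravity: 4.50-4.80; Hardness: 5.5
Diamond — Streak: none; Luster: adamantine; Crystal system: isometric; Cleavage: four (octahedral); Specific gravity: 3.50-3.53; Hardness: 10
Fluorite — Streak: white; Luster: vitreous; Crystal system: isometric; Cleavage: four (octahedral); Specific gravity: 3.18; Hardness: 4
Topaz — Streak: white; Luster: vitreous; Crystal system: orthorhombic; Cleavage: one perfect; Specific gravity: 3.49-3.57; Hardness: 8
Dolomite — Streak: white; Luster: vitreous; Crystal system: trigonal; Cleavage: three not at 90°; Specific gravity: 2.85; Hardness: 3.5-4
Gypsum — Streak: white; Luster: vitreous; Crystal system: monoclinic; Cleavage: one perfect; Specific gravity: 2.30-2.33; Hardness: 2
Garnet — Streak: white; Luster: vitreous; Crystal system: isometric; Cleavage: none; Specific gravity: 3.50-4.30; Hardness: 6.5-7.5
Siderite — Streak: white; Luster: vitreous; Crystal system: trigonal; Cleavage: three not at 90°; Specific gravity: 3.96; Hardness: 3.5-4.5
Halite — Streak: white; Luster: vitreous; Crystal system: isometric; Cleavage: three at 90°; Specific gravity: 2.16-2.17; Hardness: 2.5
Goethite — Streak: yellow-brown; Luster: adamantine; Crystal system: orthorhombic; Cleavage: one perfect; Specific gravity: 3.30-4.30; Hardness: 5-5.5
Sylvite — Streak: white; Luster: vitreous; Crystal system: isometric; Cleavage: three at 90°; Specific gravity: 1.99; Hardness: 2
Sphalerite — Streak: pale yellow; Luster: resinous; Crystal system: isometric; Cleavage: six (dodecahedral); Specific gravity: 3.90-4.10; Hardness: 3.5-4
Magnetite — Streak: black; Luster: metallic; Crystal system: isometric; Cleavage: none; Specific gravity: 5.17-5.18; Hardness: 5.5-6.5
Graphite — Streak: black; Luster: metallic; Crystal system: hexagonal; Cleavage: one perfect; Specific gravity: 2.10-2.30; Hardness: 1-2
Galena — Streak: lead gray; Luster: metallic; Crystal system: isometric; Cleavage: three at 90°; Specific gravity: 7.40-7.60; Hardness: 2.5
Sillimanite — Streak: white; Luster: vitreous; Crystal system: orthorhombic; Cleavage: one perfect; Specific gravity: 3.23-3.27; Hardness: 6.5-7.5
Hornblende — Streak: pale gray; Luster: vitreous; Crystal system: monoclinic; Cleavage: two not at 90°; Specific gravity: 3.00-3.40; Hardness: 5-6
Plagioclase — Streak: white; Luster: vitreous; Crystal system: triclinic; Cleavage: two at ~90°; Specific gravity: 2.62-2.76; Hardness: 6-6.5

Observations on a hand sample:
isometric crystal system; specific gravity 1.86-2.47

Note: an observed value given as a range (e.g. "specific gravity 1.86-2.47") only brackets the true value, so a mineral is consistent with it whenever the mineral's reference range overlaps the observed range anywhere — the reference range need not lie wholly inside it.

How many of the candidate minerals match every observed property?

2

Isometric crystal system: Pyrite, Chromite, Diamond, Fluorite, Garnet, Halite, Sylvite, Sphalerite, Magnetite, Galena remain.
Specific gravity 1.86-2.47: leaves Halite, Sylvite.
Consistent with every observation: Halite, Sylvite.
That is 2 minerals.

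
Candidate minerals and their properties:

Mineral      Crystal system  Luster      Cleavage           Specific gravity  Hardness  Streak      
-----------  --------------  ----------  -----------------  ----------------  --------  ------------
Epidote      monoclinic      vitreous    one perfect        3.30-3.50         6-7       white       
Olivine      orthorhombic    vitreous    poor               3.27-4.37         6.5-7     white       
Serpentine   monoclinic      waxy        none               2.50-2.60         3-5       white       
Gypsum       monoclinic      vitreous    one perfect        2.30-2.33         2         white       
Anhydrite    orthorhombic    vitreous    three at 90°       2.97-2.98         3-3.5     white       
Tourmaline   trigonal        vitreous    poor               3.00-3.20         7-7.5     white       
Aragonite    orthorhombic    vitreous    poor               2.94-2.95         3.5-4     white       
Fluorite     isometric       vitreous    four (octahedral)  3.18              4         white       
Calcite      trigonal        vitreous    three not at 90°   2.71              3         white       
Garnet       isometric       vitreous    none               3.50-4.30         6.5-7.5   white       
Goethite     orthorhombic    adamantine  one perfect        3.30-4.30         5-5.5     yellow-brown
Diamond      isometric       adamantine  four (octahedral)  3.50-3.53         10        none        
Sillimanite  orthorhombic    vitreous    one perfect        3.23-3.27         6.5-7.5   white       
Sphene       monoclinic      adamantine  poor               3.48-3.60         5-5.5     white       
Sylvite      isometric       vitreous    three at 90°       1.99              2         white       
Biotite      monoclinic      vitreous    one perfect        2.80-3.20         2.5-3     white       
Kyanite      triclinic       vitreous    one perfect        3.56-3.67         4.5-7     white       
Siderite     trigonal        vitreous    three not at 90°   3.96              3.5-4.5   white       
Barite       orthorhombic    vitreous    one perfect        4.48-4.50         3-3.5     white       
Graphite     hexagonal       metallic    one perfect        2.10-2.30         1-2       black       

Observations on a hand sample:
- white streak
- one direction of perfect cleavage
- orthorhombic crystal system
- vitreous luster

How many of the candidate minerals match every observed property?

2

White streak is inconsistent with Goethite, Diamond, Graphite.
One direction of perfect cleavage: narrows the field to Epidote, Gypsum, Sillimanite, Biotite, Kyanite, Barite.
Orthorhombic crystal system: only Sillimanite, Barite remain.
Vitreous luster: every remaining candidate is consistent.
The minerals that satisfy all observations are Barite, Sillimanite.
That is 2 minerals.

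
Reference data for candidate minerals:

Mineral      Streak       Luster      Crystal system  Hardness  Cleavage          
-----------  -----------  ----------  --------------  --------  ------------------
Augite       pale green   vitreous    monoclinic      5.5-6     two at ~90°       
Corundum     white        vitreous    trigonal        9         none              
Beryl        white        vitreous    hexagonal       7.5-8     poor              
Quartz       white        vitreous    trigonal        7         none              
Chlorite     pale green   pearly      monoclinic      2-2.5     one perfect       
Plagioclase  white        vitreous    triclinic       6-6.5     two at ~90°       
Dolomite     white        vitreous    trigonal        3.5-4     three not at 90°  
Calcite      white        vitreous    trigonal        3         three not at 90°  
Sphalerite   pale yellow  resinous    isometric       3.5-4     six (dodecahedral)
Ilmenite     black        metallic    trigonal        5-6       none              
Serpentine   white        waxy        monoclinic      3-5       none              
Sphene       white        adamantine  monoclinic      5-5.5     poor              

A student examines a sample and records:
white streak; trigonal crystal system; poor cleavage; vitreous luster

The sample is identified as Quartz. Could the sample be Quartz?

Inconsistent

White streak — matches Quartz (white streak).
Trigonal crystal system — matches Quartz (trigonal system).
Poor cleavage — Quartz has cleavage none; a mismatch.
Vitreous luster — matches Quartz (vitreous luster).
The cleavage observation rules out Quartz.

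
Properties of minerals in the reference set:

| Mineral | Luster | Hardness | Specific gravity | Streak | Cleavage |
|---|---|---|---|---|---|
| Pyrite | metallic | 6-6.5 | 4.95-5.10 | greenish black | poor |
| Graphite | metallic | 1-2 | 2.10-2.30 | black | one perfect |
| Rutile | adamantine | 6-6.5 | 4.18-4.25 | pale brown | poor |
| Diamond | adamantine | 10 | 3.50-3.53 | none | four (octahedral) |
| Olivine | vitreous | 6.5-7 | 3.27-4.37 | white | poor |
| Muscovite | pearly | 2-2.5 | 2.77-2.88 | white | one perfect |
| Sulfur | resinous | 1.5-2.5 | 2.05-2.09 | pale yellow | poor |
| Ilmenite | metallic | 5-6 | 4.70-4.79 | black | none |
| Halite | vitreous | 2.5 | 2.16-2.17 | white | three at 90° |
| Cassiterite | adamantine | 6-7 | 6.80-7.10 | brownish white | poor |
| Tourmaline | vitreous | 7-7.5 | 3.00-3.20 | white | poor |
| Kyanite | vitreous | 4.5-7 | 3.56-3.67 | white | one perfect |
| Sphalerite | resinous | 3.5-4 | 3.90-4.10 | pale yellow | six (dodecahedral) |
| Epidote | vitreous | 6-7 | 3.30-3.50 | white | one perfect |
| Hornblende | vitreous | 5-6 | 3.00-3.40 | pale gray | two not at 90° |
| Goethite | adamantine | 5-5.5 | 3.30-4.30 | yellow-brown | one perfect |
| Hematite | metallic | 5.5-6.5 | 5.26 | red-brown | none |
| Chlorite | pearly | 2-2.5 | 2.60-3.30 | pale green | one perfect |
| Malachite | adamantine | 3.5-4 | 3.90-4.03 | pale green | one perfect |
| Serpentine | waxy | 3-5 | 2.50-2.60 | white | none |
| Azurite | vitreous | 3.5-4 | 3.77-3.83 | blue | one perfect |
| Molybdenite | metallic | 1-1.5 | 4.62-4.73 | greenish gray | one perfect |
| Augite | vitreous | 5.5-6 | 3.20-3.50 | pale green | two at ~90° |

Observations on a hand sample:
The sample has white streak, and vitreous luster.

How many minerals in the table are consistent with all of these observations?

White streak: Olivine, Muscovite, Halite, Tourmaline, Kyanite, Epidote, Serpentine remain.
Vitreous luster eliminates Muscovite, Serpentine.
The minerals that satisfy all observations are Epidote, Halite, Kyanite, Olivine, Tourmaline.
That is 5 minerals.

5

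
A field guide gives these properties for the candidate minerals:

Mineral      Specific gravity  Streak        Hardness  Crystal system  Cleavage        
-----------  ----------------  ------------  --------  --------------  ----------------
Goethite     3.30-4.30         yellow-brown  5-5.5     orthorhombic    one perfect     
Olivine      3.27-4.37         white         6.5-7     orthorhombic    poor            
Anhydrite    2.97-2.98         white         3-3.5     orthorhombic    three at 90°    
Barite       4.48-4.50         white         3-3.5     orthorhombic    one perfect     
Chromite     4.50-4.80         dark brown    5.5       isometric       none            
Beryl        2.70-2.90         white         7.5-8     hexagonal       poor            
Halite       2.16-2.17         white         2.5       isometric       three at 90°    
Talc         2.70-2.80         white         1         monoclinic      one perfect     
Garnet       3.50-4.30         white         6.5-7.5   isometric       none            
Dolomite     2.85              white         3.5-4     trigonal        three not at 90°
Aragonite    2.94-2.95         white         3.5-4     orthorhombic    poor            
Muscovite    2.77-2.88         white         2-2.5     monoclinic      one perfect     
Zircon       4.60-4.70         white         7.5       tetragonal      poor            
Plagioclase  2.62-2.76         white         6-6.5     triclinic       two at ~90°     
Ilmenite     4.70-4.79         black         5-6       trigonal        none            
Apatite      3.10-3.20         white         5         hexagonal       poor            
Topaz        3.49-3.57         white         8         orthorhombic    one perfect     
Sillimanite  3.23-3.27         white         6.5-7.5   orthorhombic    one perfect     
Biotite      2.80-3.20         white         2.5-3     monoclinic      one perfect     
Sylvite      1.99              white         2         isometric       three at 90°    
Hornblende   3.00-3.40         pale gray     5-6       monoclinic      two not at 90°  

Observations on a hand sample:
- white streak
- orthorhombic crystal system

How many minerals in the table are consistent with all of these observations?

White streak excludes Goethite, Chromite, Ilmenite, Hornblende.
Orthorhombic crystal system — narrows the field to Olivine, Anhydrite, Barite, Aragonite, Topaz, Sillimanite.
The minerals that satisfy all observations are Anhydrite, Aragonite, Barite, Olivine, Sillimanite, Topaz.
That is 6 minerals.

6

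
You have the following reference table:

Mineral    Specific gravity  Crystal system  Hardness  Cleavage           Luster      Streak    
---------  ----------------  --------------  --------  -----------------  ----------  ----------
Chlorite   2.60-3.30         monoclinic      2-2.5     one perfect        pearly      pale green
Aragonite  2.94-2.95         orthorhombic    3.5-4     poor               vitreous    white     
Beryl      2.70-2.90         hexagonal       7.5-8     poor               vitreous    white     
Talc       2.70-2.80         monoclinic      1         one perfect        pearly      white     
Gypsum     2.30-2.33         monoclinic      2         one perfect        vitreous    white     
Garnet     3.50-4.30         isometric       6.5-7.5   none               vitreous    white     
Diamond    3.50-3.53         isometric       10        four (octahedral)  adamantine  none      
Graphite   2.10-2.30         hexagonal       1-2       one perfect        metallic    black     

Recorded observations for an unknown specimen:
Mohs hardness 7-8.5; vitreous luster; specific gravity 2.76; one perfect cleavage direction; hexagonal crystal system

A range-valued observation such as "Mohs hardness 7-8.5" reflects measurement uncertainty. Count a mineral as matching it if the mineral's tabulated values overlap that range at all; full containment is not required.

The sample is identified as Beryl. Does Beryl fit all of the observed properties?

Mohs hardness 7-8.5 — fits Beryl (hardness 7.5-8).
Vitreous luster — fits Beryl (vitreous luster).
Specific gravity 2.76 — fits Beryl (SG 2.70-2.90).
One perfect cleavage direction — Beryl has cleavage poor; which does not match.
Hexagonal crystal system — fits Beryl (hexagonal system).
The cleavage observation rules out Beryl.

No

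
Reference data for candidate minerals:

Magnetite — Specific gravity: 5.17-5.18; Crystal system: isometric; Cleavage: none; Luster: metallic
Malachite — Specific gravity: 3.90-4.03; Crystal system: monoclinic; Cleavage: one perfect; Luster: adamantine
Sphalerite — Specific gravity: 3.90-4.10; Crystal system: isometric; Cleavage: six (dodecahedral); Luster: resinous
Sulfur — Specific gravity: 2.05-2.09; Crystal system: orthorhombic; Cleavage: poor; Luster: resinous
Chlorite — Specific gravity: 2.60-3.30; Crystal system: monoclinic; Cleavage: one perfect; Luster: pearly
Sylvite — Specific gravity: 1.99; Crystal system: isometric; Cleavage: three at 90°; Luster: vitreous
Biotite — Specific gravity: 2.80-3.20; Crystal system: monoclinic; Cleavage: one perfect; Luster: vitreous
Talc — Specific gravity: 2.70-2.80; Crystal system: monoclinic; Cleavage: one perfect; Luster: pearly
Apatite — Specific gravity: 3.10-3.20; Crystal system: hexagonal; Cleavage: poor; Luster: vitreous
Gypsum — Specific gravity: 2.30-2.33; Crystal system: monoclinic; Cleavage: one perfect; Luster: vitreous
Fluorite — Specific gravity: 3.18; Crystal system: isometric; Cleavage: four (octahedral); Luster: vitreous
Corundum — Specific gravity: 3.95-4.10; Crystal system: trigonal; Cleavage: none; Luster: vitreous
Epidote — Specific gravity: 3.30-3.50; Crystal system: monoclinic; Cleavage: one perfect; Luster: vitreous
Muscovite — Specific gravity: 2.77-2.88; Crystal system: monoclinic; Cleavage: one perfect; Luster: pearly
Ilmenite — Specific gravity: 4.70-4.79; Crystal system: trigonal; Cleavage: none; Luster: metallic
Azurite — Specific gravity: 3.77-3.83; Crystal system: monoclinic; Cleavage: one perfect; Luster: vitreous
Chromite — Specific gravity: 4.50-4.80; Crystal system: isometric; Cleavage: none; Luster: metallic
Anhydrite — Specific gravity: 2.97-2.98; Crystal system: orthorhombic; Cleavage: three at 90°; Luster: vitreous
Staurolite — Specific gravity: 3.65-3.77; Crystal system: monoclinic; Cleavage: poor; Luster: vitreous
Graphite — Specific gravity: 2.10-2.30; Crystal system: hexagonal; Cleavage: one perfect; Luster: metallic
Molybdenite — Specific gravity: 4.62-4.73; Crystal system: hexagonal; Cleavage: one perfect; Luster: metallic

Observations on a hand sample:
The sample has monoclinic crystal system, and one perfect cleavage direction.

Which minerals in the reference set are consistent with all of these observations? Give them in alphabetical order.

Azurite, Biotite, Chlorite, Epidote, Gypsum, Malachite, Muscovite, Talc

Monoclinic crystal system: leaves Malachite, Chlorite, Biotite, Talc, Gypsum, Epidote, Muscovite, Azurite, Staurolite.
One perfect cleavage direction excludes Staurolite.
Consistent with every observation: Azurite, Biotite, Chlorite, Epidote, Gypsum, Malachite, Muscovite, Talc.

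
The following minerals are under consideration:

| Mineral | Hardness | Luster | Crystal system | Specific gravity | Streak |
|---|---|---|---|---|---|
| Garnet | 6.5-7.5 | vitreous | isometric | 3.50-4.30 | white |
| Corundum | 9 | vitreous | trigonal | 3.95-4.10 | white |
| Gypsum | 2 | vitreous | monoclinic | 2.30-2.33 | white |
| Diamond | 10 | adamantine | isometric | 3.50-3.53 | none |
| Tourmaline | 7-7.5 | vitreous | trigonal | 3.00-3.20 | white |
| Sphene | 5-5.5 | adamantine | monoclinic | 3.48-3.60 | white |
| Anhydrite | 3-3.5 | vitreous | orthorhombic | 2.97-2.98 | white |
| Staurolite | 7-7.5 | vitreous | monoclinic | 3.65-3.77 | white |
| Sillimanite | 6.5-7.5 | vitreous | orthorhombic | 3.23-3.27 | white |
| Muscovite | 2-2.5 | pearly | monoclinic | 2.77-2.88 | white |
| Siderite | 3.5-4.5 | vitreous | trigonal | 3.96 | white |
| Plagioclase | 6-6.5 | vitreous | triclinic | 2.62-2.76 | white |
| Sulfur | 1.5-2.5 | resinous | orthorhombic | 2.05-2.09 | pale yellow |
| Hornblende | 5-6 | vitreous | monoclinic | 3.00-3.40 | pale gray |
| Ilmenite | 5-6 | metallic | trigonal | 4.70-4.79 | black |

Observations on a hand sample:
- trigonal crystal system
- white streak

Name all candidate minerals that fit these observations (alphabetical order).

Corundum, Siderite, Tourmaline

Trigonal crystal system — leaves Corundum, Tourmaline, Siderite, Ilmenite.
White streak eliminates Ilmenite.
Remaining candidates: Corundum, Siderite, Tourmaline.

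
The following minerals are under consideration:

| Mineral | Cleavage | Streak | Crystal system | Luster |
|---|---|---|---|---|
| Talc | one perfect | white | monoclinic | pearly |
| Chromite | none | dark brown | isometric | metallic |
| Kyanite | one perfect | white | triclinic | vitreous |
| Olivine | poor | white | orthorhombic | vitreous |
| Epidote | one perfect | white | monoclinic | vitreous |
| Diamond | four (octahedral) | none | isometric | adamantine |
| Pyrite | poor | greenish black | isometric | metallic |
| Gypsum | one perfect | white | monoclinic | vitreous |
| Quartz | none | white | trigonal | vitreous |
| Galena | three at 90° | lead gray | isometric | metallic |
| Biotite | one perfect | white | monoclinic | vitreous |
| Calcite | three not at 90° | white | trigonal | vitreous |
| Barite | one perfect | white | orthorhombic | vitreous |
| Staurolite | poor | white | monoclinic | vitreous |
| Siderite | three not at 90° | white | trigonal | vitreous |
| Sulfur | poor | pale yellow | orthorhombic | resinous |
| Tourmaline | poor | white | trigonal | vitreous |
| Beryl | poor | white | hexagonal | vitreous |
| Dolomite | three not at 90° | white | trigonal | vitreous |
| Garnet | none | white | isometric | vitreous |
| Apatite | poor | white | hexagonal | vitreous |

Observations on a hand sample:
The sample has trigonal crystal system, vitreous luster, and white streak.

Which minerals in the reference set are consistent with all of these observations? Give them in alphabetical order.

Trigonal crystal system — leaves Quartz, Calcite, Siderite, Tourmaline, Dolomite.
Vitreous luster — no further eliminations.
White streak — no further eliminations.
The minerals that satisfy all observations are Calcite, Dolomite, Quartz, Siderite, Tourmaline.

Calcite, Dolomite, Quartz, Siderite, Tourmaline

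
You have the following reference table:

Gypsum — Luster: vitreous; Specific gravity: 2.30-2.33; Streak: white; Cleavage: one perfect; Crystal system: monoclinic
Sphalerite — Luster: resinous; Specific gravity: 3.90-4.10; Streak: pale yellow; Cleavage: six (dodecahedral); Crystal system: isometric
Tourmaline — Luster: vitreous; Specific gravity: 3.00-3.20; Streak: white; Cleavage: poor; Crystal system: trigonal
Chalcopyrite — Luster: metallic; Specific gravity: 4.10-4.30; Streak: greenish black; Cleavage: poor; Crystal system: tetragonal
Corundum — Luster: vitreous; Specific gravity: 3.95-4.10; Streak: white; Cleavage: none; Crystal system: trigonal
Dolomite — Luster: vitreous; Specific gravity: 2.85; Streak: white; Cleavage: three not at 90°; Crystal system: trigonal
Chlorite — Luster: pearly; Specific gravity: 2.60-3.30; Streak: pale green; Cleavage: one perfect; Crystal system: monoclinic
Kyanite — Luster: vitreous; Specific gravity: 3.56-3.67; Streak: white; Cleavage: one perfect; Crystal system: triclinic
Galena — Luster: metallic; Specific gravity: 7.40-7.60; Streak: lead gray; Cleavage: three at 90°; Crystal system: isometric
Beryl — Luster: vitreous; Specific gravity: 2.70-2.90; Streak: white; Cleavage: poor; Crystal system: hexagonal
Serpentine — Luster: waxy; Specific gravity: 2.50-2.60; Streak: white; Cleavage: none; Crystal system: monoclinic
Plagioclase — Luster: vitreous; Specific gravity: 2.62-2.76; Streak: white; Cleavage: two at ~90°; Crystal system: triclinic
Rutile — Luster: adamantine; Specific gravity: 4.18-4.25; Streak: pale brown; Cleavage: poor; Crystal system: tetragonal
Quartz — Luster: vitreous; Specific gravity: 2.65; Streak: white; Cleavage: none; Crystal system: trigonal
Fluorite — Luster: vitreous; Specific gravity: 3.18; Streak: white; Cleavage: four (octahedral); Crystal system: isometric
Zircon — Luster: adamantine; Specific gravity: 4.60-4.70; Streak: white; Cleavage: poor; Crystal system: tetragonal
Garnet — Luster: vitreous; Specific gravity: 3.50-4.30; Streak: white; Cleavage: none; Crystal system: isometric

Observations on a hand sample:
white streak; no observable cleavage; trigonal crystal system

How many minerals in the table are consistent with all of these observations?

White streak rules out Sphalerite, Chalcopyrite, Chlorite, Galena, Rutile.
No observable cleavage: only Corundum, Serpentine, Quartz, Garnet remain.
Trigonal crystal system eliminates Serpentine, Garnet.
The minerals that satisfy all observations are Corundum, Quartz.
That is 2 minerals.

2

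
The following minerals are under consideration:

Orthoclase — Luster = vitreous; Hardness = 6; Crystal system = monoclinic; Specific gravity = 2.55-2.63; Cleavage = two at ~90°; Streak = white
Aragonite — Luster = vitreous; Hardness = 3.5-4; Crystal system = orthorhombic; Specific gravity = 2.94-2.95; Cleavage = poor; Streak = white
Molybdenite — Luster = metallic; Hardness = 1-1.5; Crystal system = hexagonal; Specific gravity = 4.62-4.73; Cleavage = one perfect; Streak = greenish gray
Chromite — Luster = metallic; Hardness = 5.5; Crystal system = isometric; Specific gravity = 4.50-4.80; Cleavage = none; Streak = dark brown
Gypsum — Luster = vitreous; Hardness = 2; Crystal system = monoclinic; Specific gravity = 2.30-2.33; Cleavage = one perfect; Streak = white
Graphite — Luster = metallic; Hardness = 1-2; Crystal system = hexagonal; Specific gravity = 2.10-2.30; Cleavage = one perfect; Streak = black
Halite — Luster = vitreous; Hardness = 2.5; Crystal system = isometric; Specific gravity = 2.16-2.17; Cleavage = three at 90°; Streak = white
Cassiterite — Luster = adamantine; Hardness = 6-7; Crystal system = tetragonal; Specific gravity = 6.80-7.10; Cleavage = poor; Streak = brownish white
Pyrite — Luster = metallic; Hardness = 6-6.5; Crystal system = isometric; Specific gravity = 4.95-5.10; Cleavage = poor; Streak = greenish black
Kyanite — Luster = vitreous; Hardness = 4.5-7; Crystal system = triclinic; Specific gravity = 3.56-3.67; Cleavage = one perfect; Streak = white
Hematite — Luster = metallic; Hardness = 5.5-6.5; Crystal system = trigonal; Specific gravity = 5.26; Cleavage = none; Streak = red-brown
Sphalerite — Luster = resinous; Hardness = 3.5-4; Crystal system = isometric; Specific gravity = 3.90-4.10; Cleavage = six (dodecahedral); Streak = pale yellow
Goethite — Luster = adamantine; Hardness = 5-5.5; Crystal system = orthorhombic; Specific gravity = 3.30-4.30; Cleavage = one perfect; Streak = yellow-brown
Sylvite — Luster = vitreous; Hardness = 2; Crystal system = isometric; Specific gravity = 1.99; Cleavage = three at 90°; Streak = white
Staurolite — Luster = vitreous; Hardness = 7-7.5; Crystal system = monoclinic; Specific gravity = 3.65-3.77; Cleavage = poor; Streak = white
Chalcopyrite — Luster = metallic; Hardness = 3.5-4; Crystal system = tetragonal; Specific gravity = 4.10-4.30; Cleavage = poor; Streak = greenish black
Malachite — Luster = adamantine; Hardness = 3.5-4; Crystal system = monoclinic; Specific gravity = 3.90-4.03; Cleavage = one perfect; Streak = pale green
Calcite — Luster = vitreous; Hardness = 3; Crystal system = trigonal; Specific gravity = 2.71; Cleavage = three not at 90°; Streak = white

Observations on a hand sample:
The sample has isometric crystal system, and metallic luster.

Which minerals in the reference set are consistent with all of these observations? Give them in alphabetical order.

Isometric crystal system — only Chromite, Halite, Pyrite, Sphalerite, Sylvite remain.
Metallic luster — narrows the field to Chromite, Pyrite.
Consistent with every observation: Chromite, Pyrite.

Chromite, Pyrite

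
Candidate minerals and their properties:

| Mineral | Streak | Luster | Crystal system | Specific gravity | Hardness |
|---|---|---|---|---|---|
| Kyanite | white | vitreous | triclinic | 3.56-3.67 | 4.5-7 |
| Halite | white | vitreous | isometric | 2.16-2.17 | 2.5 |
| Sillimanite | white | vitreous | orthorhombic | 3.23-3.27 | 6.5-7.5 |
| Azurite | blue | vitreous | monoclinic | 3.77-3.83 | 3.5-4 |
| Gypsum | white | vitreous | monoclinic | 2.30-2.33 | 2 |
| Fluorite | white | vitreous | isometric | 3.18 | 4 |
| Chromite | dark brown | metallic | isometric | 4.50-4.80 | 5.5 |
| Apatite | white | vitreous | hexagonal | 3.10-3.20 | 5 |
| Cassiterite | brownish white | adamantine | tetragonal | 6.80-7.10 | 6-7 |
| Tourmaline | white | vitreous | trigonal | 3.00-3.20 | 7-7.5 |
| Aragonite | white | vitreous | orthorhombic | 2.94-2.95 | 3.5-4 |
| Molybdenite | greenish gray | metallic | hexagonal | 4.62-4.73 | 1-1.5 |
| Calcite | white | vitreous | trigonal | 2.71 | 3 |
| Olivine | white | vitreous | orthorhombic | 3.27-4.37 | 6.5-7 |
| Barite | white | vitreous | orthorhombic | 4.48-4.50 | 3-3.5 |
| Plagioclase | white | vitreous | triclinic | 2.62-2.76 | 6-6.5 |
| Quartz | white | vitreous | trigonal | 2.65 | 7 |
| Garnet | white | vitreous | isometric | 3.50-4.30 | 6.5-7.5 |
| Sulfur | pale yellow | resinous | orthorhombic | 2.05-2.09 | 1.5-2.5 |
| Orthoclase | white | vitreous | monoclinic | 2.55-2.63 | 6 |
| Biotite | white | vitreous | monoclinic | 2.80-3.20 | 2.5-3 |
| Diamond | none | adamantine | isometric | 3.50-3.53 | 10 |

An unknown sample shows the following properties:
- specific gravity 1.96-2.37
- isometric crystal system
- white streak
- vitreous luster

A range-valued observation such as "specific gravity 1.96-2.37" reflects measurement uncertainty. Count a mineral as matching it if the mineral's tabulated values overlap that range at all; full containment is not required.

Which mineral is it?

Halite

Specific gravity 1.96-2.37: leaves Halite, Gypsum, Sulfur.
Isometric crystal system: narrows the field to Halite.
White streak: consistent with all remaining minerals.
Vitreous luster: consistent with all remaining minerals.
Halite is the sole remaining match.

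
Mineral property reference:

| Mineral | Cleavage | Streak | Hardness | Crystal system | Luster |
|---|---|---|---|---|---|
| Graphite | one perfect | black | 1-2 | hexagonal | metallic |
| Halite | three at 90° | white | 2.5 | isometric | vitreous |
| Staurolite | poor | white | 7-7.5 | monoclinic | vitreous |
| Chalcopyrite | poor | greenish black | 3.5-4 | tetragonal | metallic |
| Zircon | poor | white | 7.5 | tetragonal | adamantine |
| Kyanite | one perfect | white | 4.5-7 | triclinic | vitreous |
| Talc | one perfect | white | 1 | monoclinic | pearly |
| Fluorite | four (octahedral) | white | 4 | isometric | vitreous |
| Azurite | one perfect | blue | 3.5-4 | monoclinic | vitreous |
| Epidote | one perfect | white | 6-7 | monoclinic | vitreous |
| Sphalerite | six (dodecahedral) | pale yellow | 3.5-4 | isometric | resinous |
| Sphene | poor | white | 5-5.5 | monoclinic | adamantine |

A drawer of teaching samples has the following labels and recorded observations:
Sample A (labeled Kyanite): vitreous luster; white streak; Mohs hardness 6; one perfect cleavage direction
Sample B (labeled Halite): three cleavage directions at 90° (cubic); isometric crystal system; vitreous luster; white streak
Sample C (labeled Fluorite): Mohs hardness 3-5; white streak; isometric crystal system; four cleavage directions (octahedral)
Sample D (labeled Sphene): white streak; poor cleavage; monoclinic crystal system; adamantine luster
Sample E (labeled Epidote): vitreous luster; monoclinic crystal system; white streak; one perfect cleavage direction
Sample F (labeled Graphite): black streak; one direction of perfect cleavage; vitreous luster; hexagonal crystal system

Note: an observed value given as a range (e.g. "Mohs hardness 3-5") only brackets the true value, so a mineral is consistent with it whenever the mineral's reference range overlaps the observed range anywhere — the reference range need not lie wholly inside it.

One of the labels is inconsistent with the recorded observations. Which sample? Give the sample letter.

F

Sample A: every observation is compatible with the reference values for Kyanite.
Sample B: every observation is compatible with the reference values for Halite.
Sample C: every observation is compatible with the reference values for Fluorite.
Sample D: every observation is compatible with the reference values for Sphene.
Sample E: every observation is compatible with the reference values for Epidote.
Sample F: vitreous luster is outside the reference for Graphite (metallic luster) — mislabeled.
Sample F is the mislabeled one.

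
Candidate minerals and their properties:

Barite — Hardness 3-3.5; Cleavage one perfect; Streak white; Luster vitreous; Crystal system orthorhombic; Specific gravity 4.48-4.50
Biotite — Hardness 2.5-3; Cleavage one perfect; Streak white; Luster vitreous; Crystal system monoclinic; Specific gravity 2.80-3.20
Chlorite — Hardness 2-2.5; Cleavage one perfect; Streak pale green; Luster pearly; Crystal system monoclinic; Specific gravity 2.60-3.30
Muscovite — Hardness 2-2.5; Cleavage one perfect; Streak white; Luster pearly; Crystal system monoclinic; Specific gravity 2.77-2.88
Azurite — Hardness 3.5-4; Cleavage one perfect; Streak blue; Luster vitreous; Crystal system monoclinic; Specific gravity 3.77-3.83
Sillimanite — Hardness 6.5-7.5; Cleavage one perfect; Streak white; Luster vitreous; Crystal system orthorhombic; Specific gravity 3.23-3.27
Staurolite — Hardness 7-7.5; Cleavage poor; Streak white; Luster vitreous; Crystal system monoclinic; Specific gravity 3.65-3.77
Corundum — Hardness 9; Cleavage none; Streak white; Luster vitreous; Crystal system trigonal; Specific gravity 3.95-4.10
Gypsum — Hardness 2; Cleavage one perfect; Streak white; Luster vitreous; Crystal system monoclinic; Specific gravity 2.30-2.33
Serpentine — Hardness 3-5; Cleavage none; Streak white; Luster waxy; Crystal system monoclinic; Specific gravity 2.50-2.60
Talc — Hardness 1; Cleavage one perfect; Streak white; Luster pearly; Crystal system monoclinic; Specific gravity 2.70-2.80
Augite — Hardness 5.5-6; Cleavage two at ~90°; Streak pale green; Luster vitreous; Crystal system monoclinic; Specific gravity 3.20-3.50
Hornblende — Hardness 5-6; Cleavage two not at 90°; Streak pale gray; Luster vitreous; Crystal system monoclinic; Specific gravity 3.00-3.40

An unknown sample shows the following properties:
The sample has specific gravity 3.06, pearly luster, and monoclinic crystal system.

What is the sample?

Specific gravity 3.06 — leaves Biotite, Chlorite, Hornblende.
Pearly luster — leaves Chlorite.
Monoclinic crystal system — every remaining candidate is consistent.
Chlorite is the sole remaining match.

Chlorite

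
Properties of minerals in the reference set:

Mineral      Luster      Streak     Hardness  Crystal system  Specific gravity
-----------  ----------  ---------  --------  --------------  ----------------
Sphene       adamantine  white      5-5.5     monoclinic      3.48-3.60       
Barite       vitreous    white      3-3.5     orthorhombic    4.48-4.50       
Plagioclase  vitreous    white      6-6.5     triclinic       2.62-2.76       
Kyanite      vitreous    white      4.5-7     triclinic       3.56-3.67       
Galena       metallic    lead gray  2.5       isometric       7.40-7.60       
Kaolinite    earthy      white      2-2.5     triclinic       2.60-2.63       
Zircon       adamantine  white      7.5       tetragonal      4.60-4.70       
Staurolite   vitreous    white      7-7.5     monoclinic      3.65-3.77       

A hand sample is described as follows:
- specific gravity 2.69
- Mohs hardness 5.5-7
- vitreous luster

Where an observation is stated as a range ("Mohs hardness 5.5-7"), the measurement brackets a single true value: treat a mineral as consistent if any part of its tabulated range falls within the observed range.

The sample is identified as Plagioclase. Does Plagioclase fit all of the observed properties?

Yes

Specific gravity 2.69 — matches Plagioclase (SG 2.62-2.76).
Mohs hardness 5.5-7 — matches Plagioclase (hardness 6-6.5).
Vitreous luster — matches Plagioclase (vitreous luster).
Nothing contradicts Plagioclase.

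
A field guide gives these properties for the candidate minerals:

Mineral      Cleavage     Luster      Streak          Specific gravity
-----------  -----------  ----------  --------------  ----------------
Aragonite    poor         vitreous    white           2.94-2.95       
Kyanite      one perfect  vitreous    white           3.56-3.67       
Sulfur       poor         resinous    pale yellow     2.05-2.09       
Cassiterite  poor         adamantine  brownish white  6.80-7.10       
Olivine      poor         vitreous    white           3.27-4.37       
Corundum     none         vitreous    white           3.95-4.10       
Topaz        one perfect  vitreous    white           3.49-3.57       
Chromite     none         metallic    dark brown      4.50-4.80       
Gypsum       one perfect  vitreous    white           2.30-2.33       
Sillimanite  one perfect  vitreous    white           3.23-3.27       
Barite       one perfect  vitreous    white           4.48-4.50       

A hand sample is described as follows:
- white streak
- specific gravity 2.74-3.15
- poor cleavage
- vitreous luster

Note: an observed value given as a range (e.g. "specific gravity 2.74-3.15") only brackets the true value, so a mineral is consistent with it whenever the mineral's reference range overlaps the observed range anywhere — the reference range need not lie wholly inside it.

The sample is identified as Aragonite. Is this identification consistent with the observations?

Consistent

White streak — is consistent with Aragonite (white streak).
Specific gravity 2.74-3.15 — is consistent with Aragonite (SG 2.94-2.95).
Poor cleavage — is consistent with Aragonite (cleavage poor).
Vitreous luster — is consistent with Aragonite (vitreous luster).
All observations are consistent with the tabulated values for Aragonite.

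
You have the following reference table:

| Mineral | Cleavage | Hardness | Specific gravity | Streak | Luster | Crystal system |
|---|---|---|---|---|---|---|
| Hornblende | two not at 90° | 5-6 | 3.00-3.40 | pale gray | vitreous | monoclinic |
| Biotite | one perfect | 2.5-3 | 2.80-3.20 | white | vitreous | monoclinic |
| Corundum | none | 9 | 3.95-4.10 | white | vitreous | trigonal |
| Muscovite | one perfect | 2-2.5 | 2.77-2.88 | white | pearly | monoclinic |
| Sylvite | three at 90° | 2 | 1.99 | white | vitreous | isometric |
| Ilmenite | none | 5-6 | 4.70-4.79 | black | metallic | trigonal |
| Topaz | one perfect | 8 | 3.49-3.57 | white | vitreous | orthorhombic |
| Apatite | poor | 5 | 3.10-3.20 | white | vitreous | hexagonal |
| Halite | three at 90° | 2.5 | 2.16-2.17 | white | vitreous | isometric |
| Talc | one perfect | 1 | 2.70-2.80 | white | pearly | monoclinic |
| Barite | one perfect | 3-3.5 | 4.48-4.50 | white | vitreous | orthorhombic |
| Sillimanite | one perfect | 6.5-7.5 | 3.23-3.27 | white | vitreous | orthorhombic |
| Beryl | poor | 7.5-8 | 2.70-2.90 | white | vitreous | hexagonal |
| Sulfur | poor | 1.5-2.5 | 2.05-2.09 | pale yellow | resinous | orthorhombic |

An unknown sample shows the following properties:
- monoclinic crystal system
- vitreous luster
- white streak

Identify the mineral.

Monoclinic crystal system — only Hornblende, Biotite, Muscovite, Talc remain.
Vitreous luster excludes Muscovite, Talc.
White streak eliminates Hornblende.
Biotite is the sole remaining match.

Biotite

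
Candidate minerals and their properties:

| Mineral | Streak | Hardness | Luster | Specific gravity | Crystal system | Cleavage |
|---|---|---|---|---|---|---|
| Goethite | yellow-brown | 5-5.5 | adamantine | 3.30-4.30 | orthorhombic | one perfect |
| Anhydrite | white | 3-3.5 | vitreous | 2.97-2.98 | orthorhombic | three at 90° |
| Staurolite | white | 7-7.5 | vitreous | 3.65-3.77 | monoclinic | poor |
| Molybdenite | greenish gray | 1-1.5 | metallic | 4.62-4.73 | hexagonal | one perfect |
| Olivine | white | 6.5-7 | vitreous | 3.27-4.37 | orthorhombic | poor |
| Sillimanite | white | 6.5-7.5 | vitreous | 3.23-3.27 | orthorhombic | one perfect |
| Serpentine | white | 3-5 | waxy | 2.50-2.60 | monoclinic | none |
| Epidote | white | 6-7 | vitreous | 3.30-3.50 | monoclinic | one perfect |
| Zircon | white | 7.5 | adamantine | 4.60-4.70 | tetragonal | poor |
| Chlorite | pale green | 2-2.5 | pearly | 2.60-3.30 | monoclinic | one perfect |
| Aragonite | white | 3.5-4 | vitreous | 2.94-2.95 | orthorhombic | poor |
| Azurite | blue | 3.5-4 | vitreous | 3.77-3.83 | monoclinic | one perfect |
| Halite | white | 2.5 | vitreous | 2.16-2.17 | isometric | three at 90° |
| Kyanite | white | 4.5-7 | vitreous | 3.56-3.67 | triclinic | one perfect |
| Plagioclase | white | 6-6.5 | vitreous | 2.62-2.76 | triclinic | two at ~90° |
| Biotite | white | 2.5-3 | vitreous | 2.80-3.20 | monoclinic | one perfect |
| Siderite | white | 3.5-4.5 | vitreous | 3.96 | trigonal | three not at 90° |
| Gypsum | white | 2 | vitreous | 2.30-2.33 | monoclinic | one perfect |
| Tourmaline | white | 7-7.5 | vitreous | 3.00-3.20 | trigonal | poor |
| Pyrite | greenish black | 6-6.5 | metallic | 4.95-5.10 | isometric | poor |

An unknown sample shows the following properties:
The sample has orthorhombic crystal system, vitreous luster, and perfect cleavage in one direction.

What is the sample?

Sillimanite

Orthorhombic crystal system: Goethite, Anhydrite, Olivine, Sillimanite, Aragonite remain.
Vitreous luster eliminates Goethite.
Perfect cleavage in one direction: only Sillimanite remains.
Only Sillimanite satisfies all observations.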